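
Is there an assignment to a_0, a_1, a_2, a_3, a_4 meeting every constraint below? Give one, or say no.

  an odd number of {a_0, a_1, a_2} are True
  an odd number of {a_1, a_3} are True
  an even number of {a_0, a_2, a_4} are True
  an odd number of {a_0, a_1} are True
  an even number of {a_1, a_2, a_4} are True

Adding constraints 3, 4, 5 mod 2: every variable appears an even number of times on the left, so the left side is 0.
But the right sides sum to 1 (mod 2). 0 ≠ 1 — the system is inconsistent.

UNSATISFIABLE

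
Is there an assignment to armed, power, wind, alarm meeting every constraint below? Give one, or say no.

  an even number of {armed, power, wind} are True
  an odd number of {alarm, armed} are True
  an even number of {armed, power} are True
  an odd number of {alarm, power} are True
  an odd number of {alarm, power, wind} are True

armed: False, power: False, wind: False, alarm: True

{armed, power, wind}: 0 true → even ✓
{alarm, armed}: 1 true → odd ✓
{armed, power}: 0 true → even ✓
{alarm, power}: 1 true → odd ✓
{alarm, power, wind}: 1 true → odd ✓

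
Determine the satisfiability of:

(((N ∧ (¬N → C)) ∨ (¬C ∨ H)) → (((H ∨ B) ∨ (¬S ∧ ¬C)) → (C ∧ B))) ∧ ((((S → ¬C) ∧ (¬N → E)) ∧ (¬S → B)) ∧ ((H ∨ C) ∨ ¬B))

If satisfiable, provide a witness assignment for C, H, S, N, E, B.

C = True, H = False, S = False, N = True, E = True, B = True

  ((N ∧ (¬N → C)) ∨ (¬C ∨ H)) → (((H ∨ B) ∨ (¬S ∧ ¬C)) → (C ∧ B)) = True
    (N ∧ (¬N → C)) ∨ (¬C ∨ H) = True
      N ∧ (¬N → C) = True
        ¬N → C = True
          ¬N = False
      ¬C ∨ H = False
        ¬C = False
    ((H ∨ B) ∨ (¬S ∧ ¬C)) → (C ∧ B) = True
      (H ∨ B) ∨ (¬S ∧ ¬C) = True
        H ∨ B = True
        ¬S ∧ ¬C = False
          ¬S = True
          ¬C = False
      C ∧ B = True
  (((S → ¬C) ∧ (¬N → E)) ∧ (¬S → B)) ∧ ((H ∨ C) ∨ ¬B) = True
    ((S → ¬C) ∧ (¬N → E)) ∧ (¬S → B) = True
      (S → ¬C) ∧ (¬N → E) = True
        S → ¬C = True
          ¬C = False
        ¬N → E = True
          ¬N = False
      ¬S → B = True
        ¬S = True
    (H ∨ C) ∨ ¬B = True
      H ∨ C = True
      ¬B = False
Both conjuncts True, so the formula holds.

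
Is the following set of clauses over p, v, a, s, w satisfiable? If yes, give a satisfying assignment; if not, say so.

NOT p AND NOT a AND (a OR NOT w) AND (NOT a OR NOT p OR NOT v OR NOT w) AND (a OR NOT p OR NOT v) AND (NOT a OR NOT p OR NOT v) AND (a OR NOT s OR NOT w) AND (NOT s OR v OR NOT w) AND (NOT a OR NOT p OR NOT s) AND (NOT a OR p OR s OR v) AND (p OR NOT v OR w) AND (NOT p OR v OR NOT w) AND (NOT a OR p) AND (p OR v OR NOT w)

p = False; v = False; a = False; s = False; w = False

Unit clause (NOT p) forces p = False.
Unit clause (NOT a) forces a = False.
In (a OR NOT w) only NOT w is left, so w = False.
In (p OR NOT v OR w) only NOT v is left, so v = False.
Set s = False.
All clauses satisfied.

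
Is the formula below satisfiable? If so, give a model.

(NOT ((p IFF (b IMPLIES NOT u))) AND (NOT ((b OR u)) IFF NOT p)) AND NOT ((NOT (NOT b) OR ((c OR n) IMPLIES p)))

u = False, c = True, b = False, p = False, n = True

  NOT ((p IFF (b IMPLIES NOT u))) AND (NOT ((b OR u)) IFF NOT p) = True
    NOT ((p IFF (b IMPLIES NOT u))) = True
      p IFF (b IMPLIES NOT u) = False
        b IMPLIES NOT u = True
          NOT u = True
    NOT ((b OR u)) IFF NOT p = True
      NOT ((b OR u)) = True
        b OR u = False
      NOT p = True
  NOT ((NOT (NOT b) OR ((c OR n) IMPLIES p))) = True
    NOT (NOT b) OR ((c OR n) IMPLIES p) = False
      NOT (NOT b) = False
        NOT b = True
      (c OR n) IMPLIES p = False
        c OR n = True
Both conjuncts True, so the formula holds.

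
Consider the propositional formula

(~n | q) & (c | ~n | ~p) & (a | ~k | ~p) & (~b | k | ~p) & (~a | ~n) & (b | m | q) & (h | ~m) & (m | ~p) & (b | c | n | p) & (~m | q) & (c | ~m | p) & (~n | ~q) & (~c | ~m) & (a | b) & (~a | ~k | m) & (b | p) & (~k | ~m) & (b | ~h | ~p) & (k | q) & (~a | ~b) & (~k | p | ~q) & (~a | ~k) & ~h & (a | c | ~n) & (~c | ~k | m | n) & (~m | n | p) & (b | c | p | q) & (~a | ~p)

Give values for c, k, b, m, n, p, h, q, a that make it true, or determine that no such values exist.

c = True, k = False, b = True, m = False, n = False, p = False, h = False, q = True, a = False

Unit clause (~h) forces h = False.
In (h | ~m) only ~m is left, so m = False.
In (m | ~p) only ~p is left, so p = False.
In (b | p) only b is left, so b = True.
In (~a | ~b) only ~a is left, so a = False.
Set c = True.
Try k = True:
  (~k | p | ~q) forces q = False.
  (~n | q) forces n = False.
  clause (~c | ~k | m | n) is falsified — backtrack.
So k = False.
  then (k | q) forces q = True.
  then (~n | ~q) forces n = False.
All clauses satisfied.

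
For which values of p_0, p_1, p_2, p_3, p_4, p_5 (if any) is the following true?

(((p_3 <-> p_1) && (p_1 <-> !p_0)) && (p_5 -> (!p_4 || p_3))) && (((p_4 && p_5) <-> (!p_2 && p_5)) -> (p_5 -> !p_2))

p_0 = True; p_1 = False; p_2 = False; p_3 = False; p_4 = False; p_5 = True

  ((p_3 <-> p_1) && (p_1 <-> !p_0)) && (p_5 -> (!p_4 || p_3)) = True
    (p_3 <-> p_1) && (p_1 <-> !p_0) = True
      p_3 <-> p_1 = True
      p_1 <-> !p_0 = True
        !p_0 = False
    p_5 -> (!p_4 || p_3) = True
      !p_4 || p_3 = True
        !p_4 = True
  ((p_4 && p_5) <-> (!p_2 && p_5)) -> (p_5 -> !p_2) = True
    (p_4 && p_5) <-> (!p_2 && p_5) = False
      p_4 && p_5 = False
      !p_2 && p_5 = True
        !p_2 = True
    p_5 -> !p_2 = True
      !p_2 = True
Both conjuncts True, so the formula holds.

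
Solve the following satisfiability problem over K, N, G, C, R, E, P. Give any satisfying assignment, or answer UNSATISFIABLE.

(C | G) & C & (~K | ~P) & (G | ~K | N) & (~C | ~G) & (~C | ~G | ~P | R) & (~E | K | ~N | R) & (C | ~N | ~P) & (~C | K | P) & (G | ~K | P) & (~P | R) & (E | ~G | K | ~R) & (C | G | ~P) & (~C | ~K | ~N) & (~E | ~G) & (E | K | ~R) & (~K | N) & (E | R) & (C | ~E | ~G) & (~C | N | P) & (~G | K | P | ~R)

K: False; N: True; G: False; C: True; R: True; E: True; P: True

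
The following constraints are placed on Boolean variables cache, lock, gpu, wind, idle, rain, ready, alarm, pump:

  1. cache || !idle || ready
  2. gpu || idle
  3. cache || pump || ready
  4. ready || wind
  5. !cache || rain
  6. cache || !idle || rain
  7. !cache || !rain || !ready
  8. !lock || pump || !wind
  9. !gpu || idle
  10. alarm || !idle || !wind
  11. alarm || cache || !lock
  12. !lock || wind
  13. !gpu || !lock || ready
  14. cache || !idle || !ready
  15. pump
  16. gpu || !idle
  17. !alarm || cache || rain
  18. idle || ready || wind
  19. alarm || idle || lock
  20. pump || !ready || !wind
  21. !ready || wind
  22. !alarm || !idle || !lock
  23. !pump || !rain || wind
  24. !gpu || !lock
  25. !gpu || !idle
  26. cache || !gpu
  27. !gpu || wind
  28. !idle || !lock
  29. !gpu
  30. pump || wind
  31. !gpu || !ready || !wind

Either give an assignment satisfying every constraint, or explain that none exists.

Unsatisfiable — no assignment works.

Case gpu = True:
  Clause (!gpu) is falsified — contradiction.
Case gpu = False:
  (gpu || idle) forces idle = True.
  Clause (gpu || !idle) is falsified — contradiction.
Both cases fail, so the formula is unsatisfiable.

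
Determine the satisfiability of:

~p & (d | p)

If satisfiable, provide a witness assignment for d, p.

d: True, p: False

  ~p = True
  d | p = True
Both conjuncts True, so the formula holds.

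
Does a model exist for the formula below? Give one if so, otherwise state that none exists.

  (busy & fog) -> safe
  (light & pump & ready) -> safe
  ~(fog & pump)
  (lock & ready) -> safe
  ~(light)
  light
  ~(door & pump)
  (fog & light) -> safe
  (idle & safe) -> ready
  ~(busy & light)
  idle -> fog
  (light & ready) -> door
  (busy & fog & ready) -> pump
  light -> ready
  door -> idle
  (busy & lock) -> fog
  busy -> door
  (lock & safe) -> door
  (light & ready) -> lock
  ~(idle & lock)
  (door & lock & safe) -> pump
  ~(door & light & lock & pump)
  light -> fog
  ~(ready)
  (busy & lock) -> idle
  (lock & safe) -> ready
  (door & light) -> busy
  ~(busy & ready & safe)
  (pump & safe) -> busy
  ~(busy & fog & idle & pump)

Unsatisfiable

Case light = True:
  Clause (~light) is falsified — contradiction.
Case light = False:
  Clause (light) is falsified — contradiction.
Both cases fail, so the formula is unsatisfiable.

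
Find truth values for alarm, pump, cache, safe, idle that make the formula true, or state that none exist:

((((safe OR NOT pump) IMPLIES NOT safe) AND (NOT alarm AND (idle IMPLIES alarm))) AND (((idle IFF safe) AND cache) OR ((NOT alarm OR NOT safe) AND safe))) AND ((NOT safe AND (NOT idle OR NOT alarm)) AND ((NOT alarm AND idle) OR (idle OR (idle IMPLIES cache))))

alarm=F, pump=F, cache=T, safe=F, idle=F

  (((safe OR NOT pump) IMPLIES NOT safe) AND (NOT alarm AND (idle IMPLIES alarm))) AND (((idle IFF safe) AND cache) OR ((NOT alarm OR NOT safe) AND safe)) = True
    ((safe OR NOT pump) IMPLIES NOT safe) AND (NOT alarm AND (idle IMPLIES alarm)) = True
      (safe OR NOT pump) IMPLIES NOT safe = True
        safe OR NOT pump = True
          NOT pump = True
        NOT safe = True
      NOT alarm AND (idle IMPLIES alarm) = True
        NOT alarm = True
        idle IMPLIES alarm = True
    ((idle IFF safe) AND cache) OR ((NOT alarm OR NOT safe) AND safe) = True
      (idle IFF safe) AND cache = True
        idle IFF safe = True
      (NOT alarm OR NOT safe) AND safe = False
        NOT alarm OR NOT safe = True
          NOT alarm = True
          NOT safe = True
  (NOT safe AND (NOT idle OR NOT alarm)) AND ((NOT alarm AND idle) OR (idle OR (idle IMPLIES cache))) = True
    NOT safe AND (NOT idle OR NOT alarm) = True
      NOT safe = True
      NOT idle OR NOT alarm = True
        NOT idle = True
        NOT alarm = True
    (NOT alarm AND idle) OR (idle OR (idle IMPLIES cache)) = True
      NOT alarm AND idle = False
        NOT alarm = True
      idle OR (idle IMPLIES cache) = True
        idle IMPLIES cache = True
Both conjuncts True, so the formula holds.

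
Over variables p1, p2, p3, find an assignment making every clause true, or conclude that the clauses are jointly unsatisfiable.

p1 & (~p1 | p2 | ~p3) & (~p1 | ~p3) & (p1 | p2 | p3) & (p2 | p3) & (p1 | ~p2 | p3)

p1 = True, p2 = True, p3 = False

Unit clause (p1) forces p1 = True.
In (~p1 | ~p3) only ~p3 is left, so p3 = False.
In (p2 | p3) only p2 is left, so p2 = True.
Check each clause:
  (p1): p1 holds.
  (~p1 | p2 | ~p3): p2 holds.
  (~p1 | ~p3): ~p3 holds.
  (p1 | p2 | p3): p1 holds.
  (p2 | p3): p2 holds.
  (p1 | ~p2 | p3): p1 holds.
All clauses satisfied.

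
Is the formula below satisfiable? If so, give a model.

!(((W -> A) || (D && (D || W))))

D: False, W: True, A: False

  !(((W -> A) || (D && (D || W)))) = True
    (W -> A) || (D && (D || W)) = False
      W -> A = False
      D && (D || W) = False
        D || W = True
The formula evaluates to True.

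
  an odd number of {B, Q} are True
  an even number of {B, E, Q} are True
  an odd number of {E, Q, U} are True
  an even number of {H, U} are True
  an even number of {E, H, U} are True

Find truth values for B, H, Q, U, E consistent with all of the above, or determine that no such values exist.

UNSATISFIABLE

Adding constraints 1, 2, 4, 5 mod 2: every variable appears an even number of times on the left, so the left side is 0.
But the right sides sum to 1 (mod 2). 0 ≠ 1 — the system is inconsistent.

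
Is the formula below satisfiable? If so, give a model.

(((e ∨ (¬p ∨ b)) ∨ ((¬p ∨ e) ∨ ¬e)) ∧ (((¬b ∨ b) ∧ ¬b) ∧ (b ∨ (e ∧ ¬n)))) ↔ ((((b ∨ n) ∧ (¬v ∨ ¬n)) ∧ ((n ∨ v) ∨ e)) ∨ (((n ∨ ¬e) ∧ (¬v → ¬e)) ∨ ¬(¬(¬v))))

b = False; v = False; n = False; e = True; p = False

  (((e ∨ (¬p ∨ b)) ∨ ((¬p ∨ e) ∨ ¬e)) ∧ (((¬b ∨ b) ∧ ¬b) ∧ (b ∨ (e ∧ ¬n)))) ↔ ((((b ∨ n) ∧ (¬v ∨ ¬n)) ∧ ((n ∨ v) ∨ e)) ∨ (((n ∨ ¬e) ∧ (¬v → ¬e)) ∨ ¬(¬(¬v)))) = True
    ((e ∨ (¬p ∨ b)) ∨ ((¬p ∨ e) ∨ ¬e)) ∧ (((¬b ∨ b) ∧ ¬b) ∧ (b ∨ (e ∧ ¬n))) = True
      (e ∨ (¬p ∨ b)) ∨ ((¬p ∨ e) ∨ ¬e) = True
        e ∨ (¬p ∨ b) = True
          ¬p ∨ b = True
            ¬p = True
        (¬p ∨ e) ∨ ¬e = True
          ¬p ∨ e = True
            ¬p = True
          ¬e = False
      ((¬b ∨ b) ∧ ¬b) ∧ (b ∨ (e ∧ ¬n)) = True
        (¬b ∨ b) ∧ ¬b = True
          ¬b ∨ b = True
            ¬b = True
          ¬b = True
        b ∨ (e ∧ ¬n) = True
          e ∧ ¬n = True
            ¬n = True
    (((b ∨ n) ∧ (¬v ∨ ¬n)) ∧ ((n ∨ v) ∨ e)) ∨ (((n ∨ ¬e) ∧ (¬v → ¬e)) ∨ ¬(¬(¬v))) = True
      ((b ∨ n) ∧ (¬v ∨ ¬n)) ∧ ((n ∨ v) ∨ e) = False
        (b ∨ n) ∧ (¬v ∨ ¬n) = False
          b ∨ n = False
          ¬v ∨ ¬n = True
            ¬v = True
            ¬n = True
        (n ∨ v) ∨ e = True
          n ∨ v = False
      ((n ∨ ¬e) ∧ (¬v → ¬e)) ∨ ¬(¬(¬v)) = True
        (n ∨ ¬e) ∧ (¬v → ¬e) = False
          n ∨ ¬e = False
            ¬e = False
          ¬v → ¬e = False
            ¬v = True
            ¬e = False
        ¬(¬(¬v)) = True
          ¬(¬v) = False
            ¬v = True
The formula evaluates to True.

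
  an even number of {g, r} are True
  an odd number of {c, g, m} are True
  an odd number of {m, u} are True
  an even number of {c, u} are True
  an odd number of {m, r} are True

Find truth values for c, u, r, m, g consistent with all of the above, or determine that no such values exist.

c: False, u: False, r: False, m: True, g: False

{g, r}: 0 true → even ✓
{c, g, m}: 1 true → odd ✓
{m, u}: 1 true → odd ✓
{c, u}: 0 true → even ✓
{m, r}: 1 true → odd ✓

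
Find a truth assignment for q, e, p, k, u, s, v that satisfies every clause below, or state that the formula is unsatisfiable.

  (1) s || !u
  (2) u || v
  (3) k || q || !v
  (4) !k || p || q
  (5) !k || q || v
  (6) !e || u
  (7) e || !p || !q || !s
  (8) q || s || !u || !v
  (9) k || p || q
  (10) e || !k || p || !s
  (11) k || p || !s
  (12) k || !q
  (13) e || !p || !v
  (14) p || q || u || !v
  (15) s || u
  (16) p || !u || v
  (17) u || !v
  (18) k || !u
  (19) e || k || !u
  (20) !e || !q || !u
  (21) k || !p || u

Set q = False.
Set e = True.
  then (!e || u) forces u = True.
  then (k || !u) forces k = True.
  then (s || !u) forces s = True.
  then (!k || p || q) forces p = True.
  then (!k || q || v) forces v = True.
All clauses satisfied.

q = False; e = True; p = True; k = True; u = True; s = True; v = True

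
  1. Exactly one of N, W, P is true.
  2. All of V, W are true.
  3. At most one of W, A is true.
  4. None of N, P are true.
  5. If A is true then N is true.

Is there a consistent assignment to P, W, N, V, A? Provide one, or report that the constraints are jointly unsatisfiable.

P: False, W: True, N: False, V: True, A: False

  (1) {N, W, P}: 1 true — exactly one ✓
  (2) {V, W}: all 2 true ✓
  (3) {W, A}: 1 true — at most one ✓
  (4) {N, P}: 0 true — none ✓
  (5) A=F ⇒ N: vacuous ✓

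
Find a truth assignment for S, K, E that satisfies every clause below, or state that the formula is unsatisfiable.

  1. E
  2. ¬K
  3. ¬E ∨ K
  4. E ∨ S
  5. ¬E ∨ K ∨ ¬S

No satisfying assignment exists.

Case K = True:
  Clause (¬K) is falsified — contradiction.
Case K = False:
  (E) forces E = True.
  Clause (¬E ∨ K) is falsified — contradiction.
Both cases fail, so the formula is unsatisfiable.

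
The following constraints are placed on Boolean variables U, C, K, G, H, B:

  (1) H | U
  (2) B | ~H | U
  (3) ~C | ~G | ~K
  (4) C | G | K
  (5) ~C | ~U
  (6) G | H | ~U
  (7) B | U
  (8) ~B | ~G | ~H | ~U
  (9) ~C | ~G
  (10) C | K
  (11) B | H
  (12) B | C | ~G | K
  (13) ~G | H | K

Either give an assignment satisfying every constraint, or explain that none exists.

U = True, C = False, K = True, G = True, H = True, B = False

Set U = True.
  then (~C | ~U) forces C = False.
  then (C | K) forces K = True.
Set G = True.
Set H = True.
  then (~B | ~G | ~H | ~U) forces B = False.
All clauses satisfied.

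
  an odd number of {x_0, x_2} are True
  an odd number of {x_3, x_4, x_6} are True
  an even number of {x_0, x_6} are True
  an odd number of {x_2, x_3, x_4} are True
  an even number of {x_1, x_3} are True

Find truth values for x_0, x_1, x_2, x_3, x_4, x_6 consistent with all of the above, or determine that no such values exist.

Adding constraints 1, 2, 3, 4 mod 2: every variable appears an even number of times on the left, so the left side is 0.
But the right sides sum to 1 (mod 2). 0 ≠ 1 — the system is inconsistent.

Unsatisfiable — no assignment works.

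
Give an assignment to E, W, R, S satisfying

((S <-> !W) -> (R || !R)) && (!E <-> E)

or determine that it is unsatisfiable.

No satisfying assignment exists.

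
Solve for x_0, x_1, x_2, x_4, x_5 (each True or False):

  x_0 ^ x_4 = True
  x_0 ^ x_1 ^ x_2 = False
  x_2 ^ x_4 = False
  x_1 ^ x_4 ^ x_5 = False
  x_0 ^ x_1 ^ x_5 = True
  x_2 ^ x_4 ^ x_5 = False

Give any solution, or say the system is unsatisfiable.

x_0: False; x_1: True; x_2: True; x_4: True; x_5: False

x_0 ^ x_4 = F ^ T = True ✓
x_0 ^ x_1 ^ x_2 = F ^ T ^ T = False ✓
x_2 ^ x_4 = T ^ T = False ✓
x_1 ^ x_4 ^ x_5 = T ^ T ^ F = False ✓
x_0 ^ x_1 ^ x_5 = F ^ T ^ F = True ✓
x_2 ^ x_4 ^ x_5 = T ^ T ^ F = False ✓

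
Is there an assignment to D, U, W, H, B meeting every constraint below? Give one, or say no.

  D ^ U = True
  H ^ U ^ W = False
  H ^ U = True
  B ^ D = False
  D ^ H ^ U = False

D: True, U: False, W: True, H: True, B: True

D ^ U = T ^ F = True ✓
H ^ U ^ W = T ^ F ^ T = False ✓
H ^ U = T ^ F = True ✓
B ^ D = T ^ T = False ✓
D ^ H ^ U = T ^ T ^ F = False ✓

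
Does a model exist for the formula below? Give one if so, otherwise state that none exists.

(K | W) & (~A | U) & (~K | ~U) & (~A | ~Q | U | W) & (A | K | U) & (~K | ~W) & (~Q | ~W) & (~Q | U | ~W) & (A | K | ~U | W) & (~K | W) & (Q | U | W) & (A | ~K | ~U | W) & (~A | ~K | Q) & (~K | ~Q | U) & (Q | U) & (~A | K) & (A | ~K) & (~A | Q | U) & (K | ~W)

The formula is unsatisfiable.

Case W = True:
  (~K | ~W) forces K = False.
  Clause (K | ~W) is falsified — contradiction.
Case W = False:
  (K | W) forces K = True.
  Clause (~K | W) is falsified — contradiction.
Both cases fail, so the formula is unsatisfiable.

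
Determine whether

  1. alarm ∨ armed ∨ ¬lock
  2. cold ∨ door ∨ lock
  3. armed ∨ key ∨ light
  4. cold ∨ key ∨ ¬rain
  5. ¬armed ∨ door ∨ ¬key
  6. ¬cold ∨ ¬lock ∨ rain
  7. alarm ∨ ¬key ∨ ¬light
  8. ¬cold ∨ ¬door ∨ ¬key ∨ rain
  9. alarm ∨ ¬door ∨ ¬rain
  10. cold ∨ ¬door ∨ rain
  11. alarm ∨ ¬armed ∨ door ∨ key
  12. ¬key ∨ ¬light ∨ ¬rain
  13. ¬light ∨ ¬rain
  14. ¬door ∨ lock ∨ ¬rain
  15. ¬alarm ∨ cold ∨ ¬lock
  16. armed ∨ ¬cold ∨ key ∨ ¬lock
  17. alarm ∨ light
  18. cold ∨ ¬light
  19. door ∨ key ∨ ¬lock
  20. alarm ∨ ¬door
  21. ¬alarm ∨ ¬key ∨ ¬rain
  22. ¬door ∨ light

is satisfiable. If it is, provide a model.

Try cold = False:
  (cold ∨ ¬light) forces light = False.
  (alarm ∨ light) forces alarm = True.
  (¬alarm ∨ cold ∨ ¬lock) forces lock = False.
  (cold ∨ door ∨ lock) forces door = True.
  clause (¬door ∨ light) is falsified — backtrack.
So cold = True.
Set armed = False.
Set light = False.
  then (armed ∨ key ∨ light) forces key = True.
  then (alarm ∨ light) forces alarm = True.
  then (¬alarm ∨ ¬key ∨ ¬rain) forces rain = False.
  then (¬door ∨ light) forces door = False.
  then (¬cold ∨ ¬lock ∨ rain) forces lock = False.
All clauses satisfied.

cold = True; armed = False; light = False; rain = False; key = True; door = False; lock = False; alarm = True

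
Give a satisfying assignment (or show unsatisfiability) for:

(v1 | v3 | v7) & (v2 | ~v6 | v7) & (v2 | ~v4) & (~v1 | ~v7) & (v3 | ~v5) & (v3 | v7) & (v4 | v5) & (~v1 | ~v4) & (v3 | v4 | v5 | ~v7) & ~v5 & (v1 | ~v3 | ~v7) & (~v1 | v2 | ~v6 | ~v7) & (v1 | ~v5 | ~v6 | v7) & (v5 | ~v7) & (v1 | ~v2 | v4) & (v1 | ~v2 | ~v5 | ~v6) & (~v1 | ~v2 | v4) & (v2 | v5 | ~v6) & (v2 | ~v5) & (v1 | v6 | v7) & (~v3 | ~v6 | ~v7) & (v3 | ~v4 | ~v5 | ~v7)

Unit clause (~v5) forces v5 = False.
In (v5 | ~v7) only ~v7 is left, so v7 = False.
In (v3 | v7) only v3 is left, so v3 = True.
In (v4 | v5) only v4 is left, so v4 = True.
In (~v1 | ~v4) only ~v1 is left, so v1 = False.
In (v1 | v6 | v7) only v6 is left, so v6 = True.
In (v2 | ~v6 | v7) only v2 is left, so v2 = True.
All clauses satisfied.

v1 = False, v2 = True, v3 = True, v4 = True, v5 = False, v6 = True, v7 = False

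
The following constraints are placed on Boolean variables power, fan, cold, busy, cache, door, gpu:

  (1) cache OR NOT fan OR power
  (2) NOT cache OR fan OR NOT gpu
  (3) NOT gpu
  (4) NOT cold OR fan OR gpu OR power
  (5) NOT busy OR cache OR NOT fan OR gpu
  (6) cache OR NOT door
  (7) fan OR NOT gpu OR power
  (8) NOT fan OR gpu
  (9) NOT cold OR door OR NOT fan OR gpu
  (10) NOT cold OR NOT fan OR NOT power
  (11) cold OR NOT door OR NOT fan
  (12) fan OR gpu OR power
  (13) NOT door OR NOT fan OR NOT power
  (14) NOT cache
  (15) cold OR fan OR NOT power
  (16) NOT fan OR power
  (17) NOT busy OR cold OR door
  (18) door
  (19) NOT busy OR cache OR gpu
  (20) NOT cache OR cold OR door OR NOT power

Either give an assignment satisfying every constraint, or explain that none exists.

Unsatisfiable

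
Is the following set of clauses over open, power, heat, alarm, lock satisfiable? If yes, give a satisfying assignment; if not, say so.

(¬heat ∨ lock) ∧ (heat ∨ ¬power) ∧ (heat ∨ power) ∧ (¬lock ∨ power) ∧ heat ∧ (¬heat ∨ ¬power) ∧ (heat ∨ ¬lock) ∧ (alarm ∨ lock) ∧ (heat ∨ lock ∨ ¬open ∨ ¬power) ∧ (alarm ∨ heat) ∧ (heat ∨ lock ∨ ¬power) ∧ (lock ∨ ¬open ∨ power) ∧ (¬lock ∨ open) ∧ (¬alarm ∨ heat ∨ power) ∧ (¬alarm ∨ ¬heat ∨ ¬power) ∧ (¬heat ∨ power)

Unsatisfiable — no assignment works.

Case power = True:
  (heat ∨ ¬power) forces heat = True.
  Clause (¬heat ∨ ¬power) is falsified — contradiction.
Case power = False:
  (heat ∨ power) forces heat = True.
  Clause (¬heat ∨ power) is falsified — contradiction.
Both cases fail, so the formula is unsatisfiable.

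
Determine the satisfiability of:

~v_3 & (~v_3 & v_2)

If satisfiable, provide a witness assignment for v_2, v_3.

v_2: True; v_3: False

  ~v_3 = True
  ~v_3 & v_2 = True
    ~v_3 = True
Both conjuncts True, so the formula holds.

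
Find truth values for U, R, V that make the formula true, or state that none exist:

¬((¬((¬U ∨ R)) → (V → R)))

U = True, R = False, V = True

  ¬((¬((¬U ∨ R)) → (V → R))) = True
    ¬((¬U ∨ R)) → (V → R) = False
      ¬((¬U ∨ R)) = True
        ¬U ∨ R = False
          ¬U = False
      V → R = False
The formula evaluates to True.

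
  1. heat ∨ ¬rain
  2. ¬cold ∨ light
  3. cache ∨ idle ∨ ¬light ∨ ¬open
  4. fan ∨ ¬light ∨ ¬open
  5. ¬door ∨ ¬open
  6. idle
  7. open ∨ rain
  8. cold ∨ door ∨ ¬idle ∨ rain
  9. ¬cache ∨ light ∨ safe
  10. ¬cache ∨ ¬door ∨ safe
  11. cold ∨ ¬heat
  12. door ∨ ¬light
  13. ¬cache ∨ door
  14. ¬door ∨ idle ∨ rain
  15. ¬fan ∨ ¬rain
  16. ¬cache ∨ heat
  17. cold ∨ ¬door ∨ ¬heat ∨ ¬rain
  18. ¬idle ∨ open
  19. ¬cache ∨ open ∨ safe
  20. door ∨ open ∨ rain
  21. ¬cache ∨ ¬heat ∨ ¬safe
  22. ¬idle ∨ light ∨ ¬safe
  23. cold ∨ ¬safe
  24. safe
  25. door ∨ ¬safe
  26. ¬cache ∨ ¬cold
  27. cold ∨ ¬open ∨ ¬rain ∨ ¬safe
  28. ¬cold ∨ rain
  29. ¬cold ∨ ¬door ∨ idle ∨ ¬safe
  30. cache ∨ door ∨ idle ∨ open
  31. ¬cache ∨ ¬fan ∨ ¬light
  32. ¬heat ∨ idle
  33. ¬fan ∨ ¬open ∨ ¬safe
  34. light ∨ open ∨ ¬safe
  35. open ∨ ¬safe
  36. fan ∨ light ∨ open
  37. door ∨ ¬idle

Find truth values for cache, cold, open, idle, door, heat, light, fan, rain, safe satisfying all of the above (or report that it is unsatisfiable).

Case idle = True:
  (¬idle ∨ open) forces open = True.
  (¬door ∨ ¬open) forces door = False.
  Clause (door ∨ ¬idle) is falsified — contradiction.
Case idle = False:
  Clause (idle) is falsified — contradiction.
Both cases fail, so the formula is unsatisfiable.

Unsatisfiable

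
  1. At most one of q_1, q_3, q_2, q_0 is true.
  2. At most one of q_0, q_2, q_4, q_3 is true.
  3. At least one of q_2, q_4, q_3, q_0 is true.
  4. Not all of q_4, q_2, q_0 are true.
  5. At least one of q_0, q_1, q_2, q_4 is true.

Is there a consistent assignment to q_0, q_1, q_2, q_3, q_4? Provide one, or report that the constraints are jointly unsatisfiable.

q_0: False, q_1: False, q_2: False, q_3: False, q_4: True

  (1) {q_1, q_3, q_2, q_0}: 0 true — at most one ✓
  (2) {q_0, q_2, q_4, q_3}: 1 true — at most one ✓
  (3) {q_2, q_4, q_3, q_0}: 1 true — at least one ✓
  (4) {q_4, q_2, q_0}: 1/3 true — not all ✓
  (5) {q_0, q_1, q_2, q_4}: 1 true — at least one ✓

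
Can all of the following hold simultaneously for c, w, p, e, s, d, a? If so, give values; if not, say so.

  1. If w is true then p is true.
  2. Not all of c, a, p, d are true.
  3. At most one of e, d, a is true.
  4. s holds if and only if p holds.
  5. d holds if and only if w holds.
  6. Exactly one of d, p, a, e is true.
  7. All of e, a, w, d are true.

Case e = True:
  (3) with e=T forces d = False.
  Constraint (7) is violated (d=F) — contradiction.
Case e = False:
  Constraint (7) is violated (e=F) — contradiction.
Both cases fail — unsatisfiable.

The formula is unsatisfiable.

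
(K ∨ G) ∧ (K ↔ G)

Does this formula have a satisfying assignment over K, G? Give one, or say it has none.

K=T, G=T

  K ∨ G = True
  K ↔ G = True
Both conjuncts True, so the formula holds.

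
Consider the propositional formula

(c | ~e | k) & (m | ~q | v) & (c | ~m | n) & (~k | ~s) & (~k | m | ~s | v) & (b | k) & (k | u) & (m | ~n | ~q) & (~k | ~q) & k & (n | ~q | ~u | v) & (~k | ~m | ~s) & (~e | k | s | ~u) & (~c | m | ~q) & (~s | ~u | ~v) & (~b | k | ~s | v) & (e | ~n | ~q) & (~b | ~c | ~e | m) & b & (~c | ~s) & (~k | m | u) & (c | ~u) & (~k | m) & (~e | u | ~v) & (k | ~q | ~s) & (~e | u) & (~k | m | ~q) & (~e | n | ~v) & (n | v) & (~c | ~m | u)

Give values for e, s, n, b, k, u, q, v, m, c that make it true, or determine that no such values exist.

e = False, s = False, n = True, b = True, k = True, u = True, q = False, v = False, m = True, c = True

Unit clause (k) forces k = True.
Unit clause (b) forces b = True.
In (~k | m) only m is left, so m = True.
In (~k | ~s) only ~s is left, so s = False.
In (~k | ~q) only ~q is left, so q = False.
Set e = False.
Set n = True.
Set u = True.
  then (c | ~u) forces c = True.
Set v = False.
All clauses satisfied.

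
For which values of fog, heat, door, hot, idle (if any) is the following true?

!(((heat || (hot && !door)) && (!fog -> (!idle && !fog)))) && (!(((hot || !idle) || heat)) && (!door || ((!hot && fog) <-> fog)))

fog = False, heat = False, door = False, hot = False, idle = True

  !(((heat || (hot && !door)) && (!fog -> (!idle && !fog)))) = True
    (heat || (hot && !door)) && (!fog -> (!idle && !fog)) = False
      heat || (hot && !door) = False
        hot && !door = False
          !door = True
      !fog -> (!idle && !fog) = False
        !fog = True
        !idle && !fog = False
          !idle = False
          !fog = True
  !(((hot || !idle) || heat)) && (!door || ((!hot && fog) <-> fog)) = True
    !(((hot || !idle) || heat)) = True
      (hot || !idle) || heat = False
        hot || !idle = False
          !idle = False
    !door || ((!hot && fog) <-> fog) = True
      !door = True
      (!hot && fog) <-> fog = True
        !hot && fog = False
          !hot = True
Both conjuncts True, so the formula holds.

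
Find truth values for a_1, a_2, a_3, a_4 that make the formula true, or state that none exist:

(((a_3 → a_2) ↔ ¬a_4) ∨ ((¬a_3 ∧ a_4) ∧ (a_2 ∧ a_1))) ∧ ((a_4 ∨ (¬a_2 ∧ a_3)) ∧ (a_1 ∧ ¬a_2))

a_1 = True, a_2 = False, a_3 = True, a_4 = True

  ((a_3 → a_2) ↔ ¬a_4) ∨ ((¬a_3 ∧ a_4) ∧ (a_2 ∧ a_1)) = True
    (a_3 → a_2) ↔ ¬a_4 = True
      a_3 → a_2 = False
      ¬a_4 = False
    (¬a_3 ∧ a_4) ∧ (a_2 ∧ a_1) = False
      ¬a_3 ∧ a_4 = False
        ¬a_3 = False
      a_2 ∧ a_1 = False
  (a_4 ∨ (¬a_2 ∧ a_3)) ∧ (a_1 ∧ ¬a_2) = True
    a_4 ∨ (¬a_2 ∧ a_3) = True
      ¬a_2 ∧ a_3 = True
        ¬a_2 = True
    a_1 ∧ ¬a_2 = True
      ¬a_2 = True
Both conjuncts True, so the formula holds.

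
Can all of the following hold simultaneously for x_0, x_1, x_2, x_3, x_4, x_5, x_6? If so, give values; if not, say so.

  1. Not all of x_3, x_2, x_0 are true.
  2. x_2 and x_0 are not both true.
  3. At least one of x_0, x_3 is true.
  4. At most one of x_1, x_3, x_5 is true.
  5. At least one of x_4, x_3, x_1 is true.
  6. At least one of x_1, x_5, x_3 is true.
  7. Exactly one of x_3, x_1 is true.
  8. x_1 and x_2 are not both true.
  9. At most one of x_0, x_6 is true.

x_0 = True; x_1 = True; x_2 = False; x_3 = False; x_4 = True; x_5 = False; x_6 = False

  (1) {x_3, x_2, x_0}: 1/3 true — not all ✓
  (2) x_2=F, x_0=T — not both ✓
  (3) {x_0, x_3}: 1 true — at least one ✓
  (4) {x_1, x_3, x_5}: 1 true — at most one ✓
  (5) {x_4, x_3, x_1}: 2 true — at least one ✓
  (6) {x_1, x_5, x_3}: 1 true — at least one ✓
  (7) {x_3, x_1}: 1 true — exactly one ✓
  (8) x_1=T, x_2=F — not both ✓
  (9) {x_0, x_6}: 1 true — at most one ✓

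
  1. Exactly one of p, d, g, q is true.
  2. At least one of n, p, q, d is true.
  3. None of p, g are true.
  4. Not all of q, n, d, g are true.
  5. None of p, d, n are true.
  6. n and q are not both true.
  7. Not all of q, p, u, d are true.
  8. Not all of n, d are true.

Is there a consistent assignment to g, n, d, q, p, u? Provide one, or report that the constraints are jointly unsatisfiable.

g = False; n = False; d = False; q = True; p = False; u = False

  (1) {p, d, g, q}: 1 true — exactly one ✓
  (2) {n, p, q, d}: 1 true — at least one ✓
  (3) {p, g}: 0 true — none ✓
  (4) {q, n, d, g}: 1/4 true — not all ✓
  (5) {p, d, n}: 0 true — none ✓
  (6) n=F, q=T — not both ✓
  (7) {q, p, u, d}: 1/4 true — not all ✓
  (8) {n, d}: 0/2 true — not all ✓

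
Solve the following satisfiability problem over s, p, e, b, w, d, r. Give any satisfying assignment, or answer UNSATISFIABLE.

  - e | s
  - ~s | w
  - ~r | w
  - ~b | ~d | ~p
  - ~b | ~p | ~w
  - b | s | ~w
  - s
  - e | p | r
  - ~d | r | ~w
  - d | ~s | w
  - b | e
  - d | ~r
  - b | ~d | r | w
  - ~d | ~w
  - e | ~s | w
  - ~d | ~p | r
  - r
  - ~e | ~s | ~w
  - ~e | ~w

The formula is unsatisfiable.

Case s = True:
  (~s | w) forces w = True.
  (~d | ~w) forces d = False.
  (d | ~r) forces r = False.
  Clause (r) is falsified — contradiction.
Case s = False:
  Clause (s) is falsified — contradiction.
Both cases fail, so the formula is unsatisfiable.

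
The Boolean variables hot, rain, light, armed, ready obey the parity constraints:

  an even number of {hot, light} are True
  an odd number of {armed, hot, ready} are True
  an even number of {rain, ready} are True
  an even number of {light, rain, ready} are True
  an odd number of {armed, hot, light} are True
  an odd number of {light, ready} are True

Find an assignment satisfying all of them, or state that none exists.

Adding constraints 2, 5, 6 mod 2: every variable appears an even number of times on the left, so the left side is 0.
But the right sides sum to 1 (mod 2). 0 ≠ 1 — the system is inconsistent.

The formula is unsatisfiable.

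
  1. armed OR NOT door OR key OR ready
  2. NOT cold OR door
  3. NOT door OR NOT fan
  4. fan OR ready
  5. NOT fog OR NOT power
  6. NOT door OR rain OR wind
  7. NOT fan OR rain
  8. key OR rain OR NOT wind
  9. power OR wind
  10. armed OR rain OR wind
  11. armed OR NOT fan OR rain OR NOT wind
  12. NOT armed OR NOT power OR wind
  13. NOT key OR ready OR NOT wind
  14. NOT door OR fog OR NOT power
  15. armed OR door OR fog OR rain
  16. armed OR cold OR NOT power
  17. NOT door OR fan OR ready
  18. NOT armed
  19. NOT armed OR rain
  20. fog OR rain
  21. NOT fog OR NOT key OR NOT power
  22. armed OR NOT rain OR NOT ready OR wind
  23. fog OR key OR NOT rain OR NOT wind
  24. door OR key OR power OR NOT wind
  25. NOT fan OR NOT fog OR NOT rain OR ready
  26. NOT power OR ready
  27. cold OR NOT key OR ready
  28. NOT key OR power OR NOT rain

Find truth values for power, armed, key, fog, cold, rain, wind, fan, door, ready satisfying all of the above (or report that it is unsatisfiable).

Unit clause (NOT armed) forces armed = False.
Try power = True:
  (NOT fog OR NOT power) forces fog = False.
  (NOT door OR fog OR NOT power) forces door = False.
  (NOT cold OR door) forces cold = False.
  clause (armed OR cold OR NOT power) is falsified — backtrack.
So power = False.
  then (power OR wind) forces wind = True.
Set key = False.
  then (key OR rain OR NOT wind) forces rain = True.
  then (fog OR key OR NOT rain OR NOT wind) forces fog = True.
  then (door OR key OR power OR NOT wind) forces door = True.
  then (armed OR NOT door OR key OR ready) forces ready = True.
  then (NOT door OR NOT fan) forces fan = False.
Set cold = True.
All clauses satisfied.

power = False; armed = False; key = False; fog = True; cold = True; rain = True; wind = True; fan = False; door = True; ready = True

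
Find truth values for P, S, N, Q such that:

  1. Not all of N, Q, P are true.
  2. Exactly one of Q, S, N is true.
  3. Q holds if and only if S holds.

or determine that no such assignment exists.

P = False, S = False, N = True, Q = False

  (1) {N, Q, P}: 1/3 true — not all ✓
  (2) {Q, S, N}: 1 true — exactly one ✓
  (3) Q=F, S=F — same ✓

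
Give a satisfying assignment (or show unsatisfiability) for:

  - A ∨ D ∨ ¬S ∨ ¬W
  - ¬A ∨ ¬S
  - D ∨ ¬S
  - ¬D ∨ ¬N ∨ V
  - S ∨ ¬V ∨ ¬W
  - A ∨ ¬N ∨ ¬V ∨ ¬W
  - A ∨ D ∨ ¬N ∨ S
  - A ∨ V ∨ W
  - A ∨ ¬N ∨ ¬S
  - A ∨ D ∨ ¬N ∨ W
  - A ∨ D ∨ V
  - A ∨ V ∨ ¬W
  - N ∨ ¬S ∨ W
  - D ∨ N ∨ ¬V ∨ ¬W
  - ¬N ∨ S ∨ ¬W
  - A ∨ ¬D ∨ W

Set A = True.
  then (¬A ∨ ¬S) forces S = False.
Set V = False.
Set D = True.
  then (¬D ∨ ¬N ∨ V) forces N = False.
Set W = False.
All clauses satisfied.

A=T; V=F; D=T; S=F; W=F; N=F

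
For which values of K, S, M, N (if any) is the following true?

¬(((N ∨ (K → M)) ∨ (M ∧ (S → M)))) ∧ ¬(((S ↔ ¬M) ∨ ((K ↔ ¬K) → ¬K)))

No satisfying assignment exists.

The conjunct ¬(((S ↔ ¬M) ∨ ((K ↔ ¬K) → ¬K))) is unsatisfiable on its own:
  K=F, S=F, M=F: evaluates to False.
  K=F, S=F, M=T: evaluates to False.
  K=F, S=T, M=F: evaluates to False.
  K=F, S=T, M=T: evaluates to False.
  K=T, S=F, M=F: evaluates to False.
  K=T, S=F, M=T: evaluates to False.
  K=T, S=T, M=F: evaluates to False.
  K=T, S=T, M=T: evaluates to False.
So the whole conjunction is unsatisfiable.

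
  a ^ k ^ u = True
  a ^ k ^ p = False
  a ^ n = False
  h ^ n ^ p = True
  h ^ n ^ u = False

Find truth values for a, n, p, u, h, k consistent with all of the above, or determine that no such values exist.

a: True, n: True, p: False, u: True, h: False, k: True

a ^ k ^ u = T ^ T ^ T = True ✓
a ^ k ^ p = T ^ T ^ F = False ✓
a ^ n = T ^ T = False ✓
h ^ n ^ p = F ^ T ^ F = True ✓
h ^ n ^ u = F ^ T ^ T = False ✓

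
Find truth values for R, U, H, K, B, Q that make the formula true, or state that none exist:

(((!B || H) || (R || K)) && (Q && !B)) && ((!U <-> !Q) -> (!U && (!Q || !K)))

R: True; U: False; H: False; K: False; B: False; Q: True

  ((!B || H) || (R || K)) && (Q && !B) = True
    (!B || H) || (R || K) = True
      !B || H = True
        !B = True
      R || K = True
    Q && !B = True
      !B = True
  (!U <-> !Q) -> (!U && (!Q || !K)) = True
    !U <-> !Q = False
      !U = True
      !Q = False
    !U && (!Q || !K) = True
      !U = True
      !Q || !K = True
        !Q = False
        !K = True
Both conjuncts True, so the formula holds.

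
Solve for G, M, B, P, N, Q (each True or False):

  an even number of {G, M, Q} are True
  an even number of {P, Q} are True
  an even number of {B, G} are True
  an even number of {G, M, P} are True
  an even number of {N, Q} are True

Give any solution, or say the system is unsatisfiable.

G=F; M=T; B=F; P=T; N=T; Q=T

{G, M, Q}: 2 true → even ✓
{P, Q}: 2 true → even ✓
{B, G}: 0 true → even ✓
{G, M, P}: 2 true → even ✓
{N, Q}: 2 true → even ✓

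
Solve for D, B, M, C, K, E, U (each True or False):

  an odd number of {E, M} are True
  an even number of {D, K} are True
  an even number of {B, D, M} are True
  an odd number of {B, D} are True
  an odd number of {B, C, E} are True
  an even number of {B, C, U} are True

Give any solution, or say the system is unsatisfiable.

D=F; B=T; M=T; C=F; K=F; E=F; U=T

{E, M}: 1 true → odd ✓
{D, K}: 0 true → even ✓
{B, D, M}: 2 true → even ✓
{B, D}: 1 true → odd ✓
{B, C, E}: 1 true → odd ✓
{B, C, U}: 2 true → even ✓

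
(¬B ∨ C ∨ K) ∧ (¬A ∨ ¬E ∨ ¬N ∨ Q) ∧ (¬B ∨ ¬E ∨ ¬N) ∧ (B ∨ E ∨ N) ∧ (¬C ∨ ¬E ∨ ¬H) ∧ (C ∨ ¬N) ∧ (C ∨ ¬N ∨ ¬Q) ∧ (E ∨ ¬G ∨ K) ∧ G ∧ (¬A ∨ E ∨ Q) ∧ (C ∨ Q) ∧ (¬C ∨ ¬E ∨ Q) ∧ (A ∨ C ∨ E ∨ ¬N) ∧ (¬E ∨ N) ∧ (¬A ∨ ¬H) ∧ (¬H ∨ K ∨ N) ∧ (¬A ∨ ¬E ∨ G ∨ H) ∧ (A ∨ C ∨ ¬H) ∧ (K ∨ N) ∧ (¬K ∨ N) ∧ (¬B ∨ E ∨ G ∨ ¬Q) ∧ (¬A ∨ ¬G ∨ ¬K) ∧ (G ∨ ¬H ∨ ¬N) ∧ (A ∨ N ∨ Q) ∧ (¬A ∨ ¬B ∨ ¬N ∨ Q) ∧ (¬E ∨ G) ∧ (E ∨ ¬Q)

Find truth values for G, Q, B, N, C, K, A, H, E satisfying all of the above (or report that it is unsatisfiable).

G = True; Q = False; B = False; N = True; C = True; K = True; A = False; H = True; E = False

Unit clause (G) forces G = True.
Set Q = False.
  then (C ∨ Q) forces C = True.
  then (¬C ∨ ¬E ∨ Q) forces E = False.
  then (E ∨ ¬G ∨ K) forces K = True.
  then (¬A ∨ E ∨ Q) forces A = False.
  then (¬K ∨ N) forces N = True.
Set B = False.
Set H = True.
All clauses satisfied.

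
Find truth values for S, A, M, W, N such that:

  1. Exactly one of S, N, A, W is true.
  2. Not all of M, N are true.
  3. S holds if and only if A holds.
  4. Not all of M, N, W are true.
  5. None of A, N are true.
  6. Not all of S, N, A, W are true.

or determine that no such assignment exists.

S=F; A=F; M=F; W=T; N=F

  (1) {S, N, A, W}: 1 true — exactly one ✓
  (2) {M, N}: 0/2 true — not all ✓
  (3) S=F, A=F — same ✓
  (4) {M, N, W}: 1/3 true — not all ✓
  (5) {A, N}: 0 true — none ✓
  (6) {S, N, A, W}: 1/4 true — not all ✓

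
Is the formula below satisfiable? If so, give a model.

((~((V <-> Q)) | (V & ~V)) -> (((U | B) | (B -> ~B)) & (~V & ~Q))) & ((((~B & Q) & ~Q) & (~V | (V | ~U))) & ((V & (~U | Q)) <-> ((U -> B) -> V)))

Case Q = True: the conjunct ~Q is False.
Case Q = False: the conjunct Q is False.
Both cases fail — unsatisfiable.

The formula is unsatisfiable.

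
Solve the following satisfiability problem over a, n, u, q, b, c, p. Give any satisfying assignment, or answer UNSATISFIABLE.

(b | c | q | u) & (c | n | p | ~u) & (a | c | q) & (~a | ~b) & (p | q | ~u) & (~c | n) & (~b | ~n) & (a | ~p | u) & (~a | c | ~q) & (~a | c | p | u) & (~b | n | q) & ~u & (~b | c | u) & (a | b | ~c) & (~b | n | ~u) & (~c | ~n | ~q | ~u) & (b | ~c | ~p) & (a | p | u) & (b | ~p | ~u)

a = True; n = True; u = False; q = True; b = False; c = True; p = False

Unit clause (~u) forces u = False.
Try a = False:
  (a | ~p | u) forces p = False.
  clause (a | p | u) is falsified — backtrack.
So a = True.
  then (~a | ~b) forces b = False.
Try n = False:
  (~c | n) forces c = False.
  (b | c | q | u) forces q = True.
  clause (~a | c | ~q) is falsified — backtrack.
So n = True.
Set q = True.
  then (~a | c | ~q) forces c = True.
  then (b | ~c | ~p) forces p = False.
All clauses satisfied.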